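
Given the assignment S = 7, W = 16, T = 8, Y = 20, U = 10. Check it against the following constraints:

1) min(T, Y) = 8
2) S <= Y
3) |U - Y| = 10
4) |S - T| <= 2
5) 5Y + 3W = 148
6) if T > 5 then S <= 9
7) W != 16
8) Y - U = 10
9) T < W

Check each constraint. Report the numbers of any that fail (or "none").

1) min(8, 20) = 8 — satisfied.
2) S = 7, Y = 20; 7 ≤ 20 — satisfied.
3) |10 - 20| = 10 — satisfied.
4) |7 - 8| = 1; 1 ≤ 2 — satisfied.
5) 5Y + 3W = 5(20) + 3(16) = 148 — satisfied.
6) T = 8 > 5, so we need S ≤ 9; S = 7 ≤ 9 — satisfied.
7) W = 16, but 16 is required to differ — violated.
8) Y - U = 20 - 10 = 10 — satisfied.
9) T = 8, W = 16; 8 < 16 — satisfied.

Constraint 7 does not hold.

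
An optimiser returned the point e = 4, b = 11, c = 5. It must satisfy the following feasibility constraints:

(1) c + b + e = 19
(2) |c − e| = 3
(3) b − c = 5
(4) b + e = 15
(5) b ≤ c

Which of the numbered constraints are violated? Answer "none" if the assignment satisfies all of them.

(1) c + b + e = 5 + 11 + 4 = 20, not 19  FAIL
(2) |5 − 4| = 1, not 3  FAIL
(3) b − c = 11 − 5 = 6, not 5  FAIL
(4) b + e = 11 + 4 = 15  OK
(5) b = 11, c = 5; 11 > 5 (want ≤)  FAIL

The assignment fails constraints 1, 2, 3, and 5.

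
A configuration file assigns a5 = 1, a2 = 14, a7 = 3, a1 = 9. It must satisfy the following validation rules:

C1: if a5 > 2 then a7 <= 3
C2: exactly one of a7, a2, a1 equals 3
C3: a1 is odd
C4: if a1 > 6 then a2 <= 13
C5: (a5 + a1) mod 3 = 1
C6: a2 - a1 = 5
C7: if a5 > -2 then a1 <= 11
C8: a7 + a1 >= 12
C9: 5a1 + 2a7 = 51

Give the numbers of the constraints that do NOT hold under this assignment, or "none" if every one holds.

No — constraint 4 is not satisfied.

C1: a5 = 1, not > 2; antecedent false, conditional vacuously true  ✔
C2: a7=3, a2=14, a1=9; 1 of them equals 3  ✔
C3: a1 = 9 is odd  ✔
C4: a1 = 9 > 6, so we need a2 ≤ 13; but a2 = 14 > 13  ✘
C5: a5 + a1 = 10; 10 mod 3 = 1  ✔
C6: a2 - a1 = 14 - 9 = 5  ✔
C7: a5 = 1 > -2, so we need a1 ≤ 11; a1 = 9 ≤ 11  ✔
C8: a7 + a1 = 3 + 9 = 12; 12 ≥ 12  ✔
C9: 5a1 + 2a7 = 5(9) + 2(3) = 51  ✔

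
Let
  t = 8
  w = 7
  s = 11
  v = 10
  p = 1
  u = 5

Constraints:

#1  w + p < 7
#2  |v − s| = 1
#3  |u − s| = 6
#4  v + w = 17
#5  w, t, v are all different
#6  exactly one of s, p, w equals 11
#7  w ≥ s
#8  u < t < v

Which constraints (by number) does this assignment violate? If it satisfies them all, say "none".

#1 w + p = 7 + 1 = 8; 8 ≥ 7, bound 7 not met  no
#2 |10 − 11| = 1  yes
#3 |5 − 11| = 6  yes
#4 v + w = 10 + 7 = 17  yes
#5 values 7, 8, 10 are pairwise distinct  yes
#6 s=11, p=1, w=7; 1 of them equals 11  yes
#7 w = 7, s = 11; 7 < 11 (want ≥)  no
#8 values 5 < 8 < 10  yes

No — constraints 1 and 7 are not satisfied.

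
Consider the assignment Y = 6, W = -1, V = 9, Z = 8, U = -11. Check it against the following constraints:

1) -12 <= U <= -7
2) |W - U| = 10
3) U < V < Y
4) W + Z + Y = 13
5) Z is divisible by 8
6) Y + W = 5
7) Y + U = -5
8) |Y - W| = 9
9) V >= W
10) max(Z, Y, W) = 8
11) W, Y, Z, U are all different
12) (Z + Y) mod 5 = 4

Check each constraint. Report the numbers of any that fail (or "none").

Violated: 3 and 8.

1) U = -11 lies in [-12, -7]  yes
2) |-1 - (-11)| = 10  yes
3) values -11, 9, 6; V = 9 is not < Y = 6  no
4) W + Z + Y = -1 + 8 + 6 = 13  yes
5) 8 / 8 = 1, so 8 divides 8  yes
6) Y + W = 6 + (-1) = 5  yes
7) Y + U = 6 + (-11) = -5  yes
8) |6 - (-1)| = 7, not 9  no
9) V = 9, W = -1; 9 ≥ -1  yes
10) max(8, 6, -1) = 8  yes
11) values -1, 6, 8, -11 are pairwise distinct  yes
12) Z + Y = 14; 14 mod 5 = 4  yes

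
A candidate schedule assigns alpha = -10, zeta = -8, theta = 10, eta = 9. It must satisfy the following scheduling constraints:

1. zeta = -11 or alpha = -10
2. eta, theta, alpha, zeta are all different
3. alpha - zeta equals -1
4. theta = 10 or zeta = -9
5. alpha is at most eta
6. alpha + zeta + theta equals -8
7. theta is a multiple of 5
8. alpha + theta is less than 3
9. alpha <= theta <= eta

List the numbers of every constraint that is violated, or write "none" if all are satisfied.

1. zeta = -8 ≠ -11, but alpha = -10 = -10 (second disjunct) — satisfied.
2. values 9, 10, -10, -8 are pairwise distinct — satisfied.
3. alpha - zeta = -10 - (-8) = -2, not -1 — violated.
4. theta = 10 = 10 (first disjunct) — satisfied.
5. alpha = -10, eta = 9; -10 ≤ 9 — satisfied.
6. alpha + zeta + theta = -10 + (-8) + 10 = -8 — satisfied.
7. 10 / 5 = 2, so 5 divides 10 — satisfied.
8. alpha + theta = -10 + 10 = 0; 0 < 3 — satisfied.
9. values -10, 10, 9; theta = 10 is not <= eta = 9 — violated.

Violated: 3, 9.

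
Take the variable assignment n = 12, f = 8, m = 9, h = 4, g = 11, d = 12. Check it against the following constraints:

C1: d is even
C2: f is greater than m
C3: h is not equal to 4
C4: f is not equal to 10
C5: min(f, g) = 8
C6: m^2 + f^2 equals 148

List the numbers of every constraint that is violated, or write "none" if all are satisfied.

C1: d = 12 is even  ✓
C2: f = 8, m = 9; 8 ≤ 9 (want >)  ✗
C3: h = 4, but 4 is required to differ  ✗
C4: f = 8, and 8 ≠ 10  ✓
C5: min(8, 11) = 8  ✓
C6: m^2 + f^2 = 9^2 + 8^2 = 81 + 64 = 145, not 148  ✗

Constraints 2, 3, and 6 are violated.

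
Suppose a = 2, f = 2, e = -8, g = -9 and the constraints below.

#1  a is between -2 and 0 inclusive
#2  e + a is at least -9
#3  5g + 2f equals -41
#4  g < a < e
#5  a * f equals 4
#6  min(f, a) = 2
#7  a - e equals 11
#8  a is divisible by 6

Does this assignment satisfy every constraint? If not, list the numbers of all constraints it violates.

#1 a = 2 is outside [-2, 0] — violated.
#2 e + a = -8 + 2 = -6; -6 ≥ -9 — OK.
#3 5g + 2f = 5(-9) + 2(2) = -41 — OK.
#4 values -9, 2, -8; a = 2 is not < e = -8 — violated.
#5 a * f = 2 * 2 = 4 — OK.
#6 min(2, 2) = 2 — OK.
#7 a - e = 2 - (-8) = 10, not 11 — violated.
#8 2 = 6*0 + 2, so 6 does not divide 2 — violated.

The assignment fails constraints 1, 4, 7, and 8.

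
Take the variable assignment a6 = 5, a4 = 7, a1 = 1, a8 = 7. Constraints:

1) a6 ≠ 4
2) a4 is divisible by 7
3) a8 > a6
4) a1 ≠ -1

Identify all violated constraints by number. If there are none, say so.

1) a6 = 5, and 5 ≠ 4  holds
2) 7 / 7 = 1, so 7 divides 7  holds
3) a8 = 7, a6 = 5; 7 > 5  holds
4) a1 = 1, and 1 ≠ -1  holds

The assignment satisfies every constraint.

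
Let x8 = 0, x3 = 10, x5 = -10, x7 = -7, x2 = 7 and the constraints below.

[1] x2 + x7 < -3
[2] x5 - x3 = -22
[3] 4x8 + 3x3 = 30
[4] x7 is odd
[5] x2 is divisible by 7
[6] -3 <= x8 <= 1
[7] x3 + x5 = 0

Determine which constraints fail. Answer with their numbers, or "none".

Violated: 1, 2.

[1] x2 + x7 = 7 + (-7) = 0; 0 ≥ -3, bound -3 not met — violated.
[2] x5 - x3 = -10 - 10 = -20, not -22 — violated.
[3] 4x8 + 3x3 = 4(0) + 3(10) = 30 — OK.
[4] x7 = -7 is odd — OK.
[5] 7 / 7 = 1, so 7 divides 7 — OK.
[6] x8 = 0 lies in [-3, 1] — OK.
[7] x3 + x5 = 10 + (-10) = 0 — OK.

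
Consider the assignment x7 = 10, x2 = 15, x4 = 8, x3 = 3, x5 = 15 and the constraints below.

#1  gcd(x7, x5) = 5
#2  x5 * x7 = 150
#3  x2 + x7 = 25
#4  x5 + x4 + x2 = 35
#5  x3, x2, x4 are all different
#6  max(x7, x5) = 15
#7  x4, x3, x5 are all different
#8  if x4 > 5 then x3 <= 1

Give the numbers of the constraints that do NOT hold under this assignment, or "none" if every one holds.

The assignment fails constraints 4 and 8.

#1 gcd(10, 15) = 5 — holds.
#2 x5 * x7 = 15 * 10 = 150 — holds.
#3 x2 + x7 = 15 + 10 = 25 — holds.
#4 x5 + x4 + x2 = 15 + 8 + 15 = 38, not 35 — fails.
#5 values 3, 15, 8 are pairwise distinct — holds.
#6 max(10, 15) = 15 — holds.
#7 values 8, 3, 15 are pairwise distinct — holds.
#8 x4 = 8 > 5, so we need x3 ≤ 1; but x3 = 3 > 1 — fails.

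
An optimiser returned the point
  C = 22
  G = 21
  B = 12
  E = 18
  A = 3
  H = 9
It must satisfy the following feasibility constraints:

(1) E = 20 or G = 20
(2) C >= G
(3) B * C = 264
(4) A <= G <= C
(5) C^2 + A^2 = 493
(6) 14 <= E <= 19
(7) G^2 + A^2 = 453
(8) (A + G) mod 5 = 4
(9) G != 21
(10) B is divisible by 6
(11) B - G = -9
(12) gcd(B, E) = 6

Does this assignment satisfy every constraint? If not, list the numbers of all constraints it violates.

(1) E = 18 ≠ 20 and G = 21 ≠ 20; both disjuncts false — violated.
(2) C = 22, G = 21; 22 ≥ 21 — OK.
(3) B * C = 12 * 22 = 264 — OK.
(4) values 3 <= 21 <= 22 — OK.
(5) C^2 + A^2 = 22^2 + 3^2 = 484 + 9 = 493 — OK.
(6) E = 18 lies in [14, 19] — OK.
(7) G^2 + A^2 = 21^2 + 3^2 = 441 + 9 = 450, not 453 — violated.
(8) A + G = 24; 24 mod 5 = 4 — OK.
(9) G = 21, but 21 is required to differ — violated.
(10) 12 / 6 = 2, so 6 divides 12 — OK.
(11) B - G = 12 - 21 = -9 — OK.
(12) gcd(12, 18) = 6 — OK.

No — constraints 1, 7, 9 are not satisfied.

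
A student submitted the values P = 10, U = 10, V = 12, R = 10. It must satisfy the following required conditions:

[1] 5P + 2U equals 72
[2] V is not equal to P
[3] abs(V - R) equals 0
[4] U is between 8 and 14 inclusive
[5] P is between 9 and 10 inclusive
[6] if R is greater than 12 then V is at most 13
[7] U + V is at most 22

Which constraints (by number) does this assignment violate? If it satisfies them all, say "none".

Constraints 1 and 3 are violated.

[1] 5P + 2U = 5(10) + 2(10) = 70, not 72  ✘
[2] V = 12, P = 10; distinct  ✔
[3] abs(12 - 10) = 2, not 0  ✘
[4] U = 10 lies in [8, 14]  ✔
[5] P = 10 lies in [9, 10]  ✔
[6] R = 10, not > 12; antecedent false, conditional vacuously true  ✔
[7] U + V = 10 + 12 = 22; 22 ≤ 22  ✔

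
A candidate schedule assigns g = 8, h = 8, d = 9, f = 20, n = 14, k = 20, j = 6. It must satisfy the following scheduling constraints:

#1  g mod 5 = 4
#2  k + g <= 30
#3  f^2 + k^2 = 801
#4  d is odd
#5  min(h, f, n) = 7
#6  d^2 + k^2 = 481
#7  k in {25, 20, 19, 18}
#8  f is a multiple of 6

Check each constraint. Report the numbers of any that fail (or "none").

Violated: 1, 3, 5, and 8.

#1 8 mod 5 = 3, not 4  false
#2 k + g = 20 + 8 = 28; 28 ≤ 30  true
#3 f^2 + k^2 = 20^2 + 20^2 = 400 + 400 = 800, not 801  false
#4 d = 9 is odd  true
#5 min(8, 20, 14) = 8, not 7  false
#6 d^2 + k^2 = 9^2 + 20^2 = 81 + 400 = 481  true
#7 k = 20 is in {25, 20, 19, 18}  true
#8 20 = 6*3 + 2, so 6 does not divide 20  false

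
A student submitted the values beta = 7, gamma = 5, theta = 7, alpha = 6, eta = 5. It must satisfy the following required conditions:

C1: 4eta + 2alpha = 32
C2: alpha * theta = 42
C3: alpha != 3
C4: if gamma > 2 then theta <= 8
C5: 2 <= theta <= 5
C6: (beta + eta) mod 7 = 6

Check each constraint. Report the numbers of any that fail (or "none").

C1: 4eta + 2alpha = 4(5) + 2(6) = 32  holds
C2: alpha * theta = 6 * 7 = 42  holds
C3: alpha = 6, and 6 ≠ 3  holds
C4: gamma = 5 > 2, so we need theta ≤ 8; theta = 7 ≤ 8  holds
C5: theta = 7 is outside [2, 5]  fails
C6: beta + eta = 12; 12 mod 7 = 5, not 6  fails

Violated: 5, 6.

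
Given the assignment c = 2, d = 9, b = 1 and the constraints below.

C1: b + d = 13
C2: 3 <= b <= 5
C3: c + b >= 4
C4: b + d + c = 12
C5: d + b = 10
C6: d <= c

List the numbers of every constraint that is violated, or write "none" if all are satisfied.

Constraints 1, 2, 3, and 6 are violated.

C1: b + d = 1 + 9 = 10, not 13  ✗
C2: b = 1 is outside [3, 5]  ✗
C3: c + b = 2 + 1 = 3; 3 < 4, bound 4 not met  ✗
C4: b + d + c = 1 + 9 + 2 = 12  ✓
C5: d + b = 9 + 1 = 10  ✓
C6: d = 9, c = 2; 9 > 2 (want ≤)  ✗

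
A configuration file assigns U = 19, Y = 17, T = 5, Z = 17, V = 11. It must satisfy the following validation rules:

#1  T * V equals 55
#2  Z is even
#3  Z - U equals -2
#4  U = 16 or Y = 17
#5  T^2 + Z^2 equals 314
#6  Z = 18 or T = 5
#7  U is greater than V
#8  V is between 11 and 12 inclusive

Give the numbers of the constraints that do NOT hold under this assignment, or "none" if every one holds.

#1 T * V = 5 * 11 = 55  holds
#2 Z = 17 is odd  fails
#3 Z - U = 17 - 19 = -2  holds
#4 U = 19 ≠ 16, but Y = 17 = 17 (second disjunct)  holds
#5 T^2 + Z^2 = 5^2 + 17^2 = 25 + 289 = 314  holds
#6 Z = 17 ≠ 18, but T = 5 = 5 (second disjunct)  holds
#7 U = 19, V = 11; 19 > 11  holds
#8 V = 11 lies in [11, 12]  holds

No — constraint 2 is not satisfied.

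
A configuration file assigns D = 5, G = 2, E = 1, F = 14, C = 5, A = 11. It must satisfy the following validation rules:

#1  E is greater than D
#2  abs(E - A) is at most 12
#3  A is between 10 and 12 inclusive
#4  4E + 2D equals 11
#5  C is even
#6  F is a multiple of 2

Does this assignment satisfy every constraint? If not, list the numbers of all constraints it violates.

The assignment fails constraints 1, 4, 5.

#1 E = 1, D = 5; 1 ≤ 5 (want >)  no
#2 abs(1 - 11) = 10; 10 ≤ 12  yes
#3 A = 11 lies in [10, 12]  yes
#4 4E + 2D = 4(1) + 2(5) = 14, not 11  no
#5 C = 5 is odd  no
#6 14 / 2 = 7, so 2 divides 14  yes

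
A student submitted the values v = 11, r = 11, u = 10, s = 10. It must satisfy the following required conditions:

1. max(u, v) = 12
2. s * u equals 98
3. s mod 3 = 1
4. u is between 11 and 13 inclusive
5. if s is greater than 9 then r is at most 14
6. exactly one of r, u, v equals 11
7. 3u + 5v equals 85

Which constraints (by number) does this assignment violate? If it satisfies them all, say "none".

1. max(10, 11) = 11, not 12  ✗
2. s * u = 10 * 10 = 100, not 98  ✗
3. 10 mod 3 = 1  ✓
4. u = 10 is outside [11, 13]  ✗
5. s = 10 > 9, so we need r ≤ 14; r = 11 ≤ 14  ✓
6. r=11, u=10, v=11; 2 of them equal 11, not exactly one  ✗
7. 3u + 5v = 3(10) + 5(11) = 85  ✓

Constraints 1, 2, 4, and 6 do not hold.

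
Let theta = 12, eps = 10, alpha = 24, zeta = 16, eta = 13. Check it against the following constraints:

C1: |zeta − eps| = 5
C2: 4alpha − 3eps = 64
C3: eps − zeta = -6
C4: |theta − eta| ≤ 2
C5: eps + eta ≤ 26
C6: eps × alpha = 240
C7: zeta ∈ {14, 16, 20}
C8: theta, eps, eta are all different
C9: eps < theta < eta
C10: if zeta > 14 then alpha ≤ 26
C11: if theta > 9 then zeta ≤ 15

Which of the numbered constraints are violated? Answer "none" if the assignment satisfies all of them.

C1: |16 − 10| = 6, not 5  no
C2: 4alpha − 3eps = 4(24) − 3(10) = 66, not 64  no
C3: eps − zeta = 10 − 16 = -6  yes
C4: |12 − 13| = 1; 1 ≤ 2  yes
C5: eps + eta = 10 + 13 = 23; 23 ≤ 26  yes
C6: eps × alpha = 10 × 24 = 240  yes
C7: zeta = 16 is in {14, 16, 20}  yes
C8: values 12, 10, 13 are pairwise distinct  yes
C9: values 10 < 12 < 13  yes
C10: zeta = 16 > 14, so we need alpha ≤ 26; alpha = 24 ≤ 26  yes
C11: theta = 12 > 9, so we need zeta ≤ 15; but zeta = 16 > 15  no

Violated: 1, 2, 11.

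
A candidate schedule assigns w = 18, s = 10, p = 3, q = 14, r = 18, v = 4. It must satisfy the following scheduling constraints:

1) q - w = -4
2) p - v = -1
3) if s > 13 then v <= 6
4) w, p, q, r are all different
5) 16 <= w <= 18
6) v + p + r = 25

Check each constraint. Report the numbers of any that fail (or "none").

Constraint 4 is violated.

1) q - w = 14 - 18 = -4 — holds.
2) p - v = 3 - 4 = -1 — holds.
3) s = 10, not > 13; antecedent false, conditional vacuously true — holds.
4) w = r = 18, not all different — does not hold.
5) w = 18 lies in [16, 18] — holds.
6) v + p + r = 4 + 3 + 18 = 25 — holds.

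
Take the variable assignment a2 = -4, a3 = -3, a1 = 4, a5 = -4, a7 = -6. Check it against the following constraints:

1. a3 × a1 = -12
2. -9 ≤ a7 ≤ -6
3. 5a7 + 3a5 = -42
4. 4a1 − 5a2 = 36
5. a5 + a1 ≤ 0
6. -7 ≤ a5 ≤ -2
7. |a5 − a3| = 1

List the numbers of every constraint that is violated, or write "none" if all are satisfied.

None — every constraint holds.

1. a3 × a1 = -3 × 4 = -12  OK
2. a7 = -6 lies in [-9, -6]  OK
3. 5a7 + 3a5 = 5(-6) + 3(-4) = -42  OK
4. 4a1 − 5a2 = 4(4) − 5(-4) = 36  OK
5. a5 + a1 = -4 + 4 = 0; 0 ≤ 0  OK
6. a5 = -4 lies in [-7, -2]  OK
7. |-4 − (-3)| = 1  OK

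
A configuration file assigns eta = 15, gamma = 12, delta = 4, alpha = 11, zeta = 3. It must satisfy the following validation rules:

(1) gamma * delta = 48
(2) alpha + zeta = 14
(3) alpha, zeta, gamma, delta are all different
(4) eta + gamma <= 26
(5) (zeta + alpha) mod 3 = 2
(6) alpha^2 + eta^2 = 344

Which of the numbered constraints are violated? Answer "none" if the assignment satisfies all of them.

No — constraints 4 and 6 are not satisfied.

(1) gamma * delta = 12 * 4 = 48 — OK.
(2) alpha + zeta = 11 + 3 = 14 — OK.
(3) values 11, 3, 12, 4 are pairwise distinct — OK.
(4) eta + gamma = 15 + 12 = 27; 27 > 26, bound 26 not met — violated.
(5) zeta + alpha = 14; 14 mod 3 = 2 — OK.
(6) alpha^2 + eta^2 = 11^2 + 15^2 = 121 + 225 = 346, not 344 — violated.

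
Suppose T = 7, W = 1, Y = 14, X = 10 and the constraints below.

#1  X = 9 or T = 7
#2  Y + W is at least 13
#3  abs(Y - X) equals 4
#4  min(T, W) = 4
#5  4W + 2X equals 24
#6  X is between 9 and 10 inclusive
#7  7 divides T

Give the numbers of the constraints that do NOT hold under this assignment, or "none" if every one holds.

#1 X = 10 ≠ 9, but T = 7 = 7 (second disjunct)  OK
#2 Y + W = 14 + 1 = 15; 15 ≥ 13  OK
#3 abs(14 - 10) = 4  OK
#4 min(7, 1) = 1, not 4  FAIL
#5 4W + 2X = 4(1) + 2(10) = 24  OK
#6 X = 10 lies in [9, 10]  OK
#7 7 / 7 = 1, so 7 divides 7  OK

Constraint 4 is violated.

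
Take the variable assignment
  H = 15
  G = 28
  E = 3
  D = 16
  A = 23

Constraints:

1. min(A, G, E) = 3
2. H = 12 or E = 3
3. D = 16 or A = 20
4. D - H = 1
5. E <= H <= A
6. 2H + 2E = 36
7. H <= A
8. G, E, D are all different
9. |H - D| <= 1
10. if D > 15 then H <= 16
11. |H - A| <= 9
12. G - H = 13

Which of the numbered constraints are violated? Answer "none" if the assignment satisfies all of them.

Yes — all constraints hold.

1. min(23, 28, 3) = 3 — holds.
2. H = 15 ≠ 12, but E = 3 = 3 (second disjunct) — holds.
3. D = 16 = 16 (first disjunct) — holds.
4. D - H = 16 - 15 = 1 — holds.
5. values 3 <= 15 <= 23 — holds.
6. 2H + 2E = 2(15) + 2(3) = 36 — holds.
7. H = 15, A = 23; 15 ≤ 23 — holds.
8. values 28, 3, 16 are pairwise distinct — holds.
9. |15 - 16| = 1; 1 ≤ 1 — holds.
10. D = 16 > 15, so we need H ≤ 16; H = 15 ≤ 16 — holds.
11. |15 - 23| = 8; 8 ≤ 9 — holds.
12. G - H = 28 - 15 = 13 — holds.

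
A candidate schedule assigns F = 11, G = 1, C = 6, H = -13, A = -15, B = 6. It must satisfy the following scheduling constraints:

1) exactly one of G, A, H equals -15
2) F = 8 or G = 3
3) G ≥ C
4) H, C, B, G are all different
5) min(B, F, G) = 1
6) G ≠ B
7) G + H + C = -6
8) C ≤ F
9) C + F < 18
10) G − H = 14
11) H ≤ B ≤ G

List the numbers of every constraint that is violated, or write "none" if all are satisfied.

No — constraints 2, 3, 4, and 11 are not satisfied.

1) G=1, A=-15, H=-13; 1 of them equals -15  ✓
2) F = 11 ≠ 8 and G = 1 ≠ 3; both disjuncts false  ✗
3) G = 1, C = 6; 1 < 6 (want ≥)  ✗
4) C = B = 6, not all different  ✗
5) min(6, 11, 1) = 1  ✓
6) G = 1, B = 6; distinct  ✓
7) G + H + C = 1 + (-13) + 6 = -6  ✓
8) C = 6, F = 11; 6 ≤ 11  ✓
9) C + F = 6 + 11 = 17; 17 < 18  ✓
10) G − H = 1 − (-13) = 14  ✓
11) values -13, 6, 1; B = 6 is not ≤ G = 1  ✗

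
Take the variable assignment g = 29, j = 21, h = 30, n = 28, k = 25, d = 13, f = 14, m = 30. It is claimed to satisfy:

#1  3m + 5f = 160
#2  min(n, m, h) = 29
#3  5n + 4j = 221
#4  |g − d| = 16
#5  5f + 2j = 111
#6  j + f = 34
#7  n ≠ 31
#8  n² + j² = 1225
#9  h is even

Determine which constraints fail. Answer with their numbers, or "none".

Violated: 2, 3, 5, and 6.

#1 3m + 5f = 3(30) + 5(14) = 160  OK
#2 min(28, 30, 30) = 28, not 29  FAIL
#3 5n + 4j = 5(28) + 4(21) = 224, not 221  FAIL
#4 |29 − 13| = 16  OK
#5 5f + 2j = 5(14) + 2(21) = 112, not 111  FAIL
#6 j + f = 21 + 14 = 35, not 34  FAIL
#7 n = 28, and 28 ≠ 31  OK
#8 n² + j² = 28² + 21² = 784 + 441 = 1225  OK
#9 h = 30 is even  OK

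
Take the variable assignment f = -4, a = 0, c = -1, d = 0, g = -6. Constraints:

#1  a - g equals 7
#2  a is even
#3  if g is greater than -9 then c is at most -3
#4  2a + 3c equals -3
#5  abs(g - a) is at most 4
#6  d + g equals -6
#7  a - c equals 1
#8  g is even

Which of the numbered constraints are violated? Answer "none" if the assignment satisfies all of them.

Constraints 1, 3, 5 do not hold.

#1 a - g = 0 - (-6) = 6, not 7  fails
#2 a = 0 is even  holds
#3 g = -6 > -9, so we need c ≤ -3; but c = -1 > -3  fails
#4 2a + 3c = 2(0) + 3(-1) = -3  holds
#5 abs(-6 - 0) = 6; 6 > 4, exceeds bound 4  fails
#6 d + g = 0 + (-6) = -6  holds
#7 a - c = 0 - (-1) = 1  holds
#8 g = -6 is even  holds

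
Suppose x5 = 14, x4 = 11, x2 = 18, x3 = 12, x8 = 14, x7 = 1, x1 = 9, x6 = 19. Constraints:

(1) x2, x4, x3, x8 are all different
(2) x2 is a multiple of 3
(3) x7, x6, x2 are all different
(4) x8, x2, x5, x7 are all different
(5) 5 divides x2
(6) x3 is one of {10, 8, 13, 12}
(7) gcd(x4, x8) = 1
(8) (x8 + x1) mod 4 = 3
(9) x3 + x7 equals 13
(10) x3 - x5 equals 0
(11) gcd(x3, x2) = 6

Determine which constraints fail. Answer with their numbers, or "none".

(1) values 18, 11, 12, 14 are pairwise distinct  ✓
(2) 18 / 3 = 6, so 3 divides 18  ✓
(3) values 1, 19, 18 are pairwise distinct  ✓
(4) x8 = x5 = 14, not all different  ✗
(5) 18 = 5*3 + 3, so 5 does not divide 18  ✗
(6) x3 = 12 is in {10, 8, 13, 12}  ✓
(7) gcd(11, 14) = 1  ✓
(8) x8 + x1 = 23; 23 mod 4 = 3  ✓
(9) x3 + x7 = 12 + 1 = 13  ✓
(10) x3 - x5 = 12 - 14 = -2, not 0  ✗
(11) gcd(12, 18) = 6  ✓

Constraints 4, 5, and 10 do not hold.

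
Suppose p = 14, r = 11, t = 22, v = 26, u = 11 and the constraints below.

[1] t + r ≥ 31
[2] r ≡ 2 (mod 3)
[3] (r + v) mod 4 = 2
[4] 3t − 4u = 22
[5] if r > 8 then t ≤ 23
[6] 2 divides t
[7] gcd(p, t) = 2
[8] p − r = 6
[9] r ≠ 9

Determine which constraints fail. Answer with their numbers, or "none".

The assignment fails constraints 3, 8.

[1] t + r = 22 + 11 = 33; 33 ≥ 31  ✔
[2] 11 mod 3 = 2  ✔
[3] r + v = 37; 37 mod 4 = 1, not 2  ✘
[4] 3t − 4u = 3(22) − 4(11) = 22  ✔
[5] r = 11 > 8, so we need t ≤ 23; t = 22 ≤ 23  ✔
[6] 22 / 2 = 11, so 2 divides 22  ✔
[7] gcd(14, 22) = 2  ✔
[8] p − r = 14 − 11 = 3, not 6  ✘
[9] r = 11, and 11 ≠ 9  ✔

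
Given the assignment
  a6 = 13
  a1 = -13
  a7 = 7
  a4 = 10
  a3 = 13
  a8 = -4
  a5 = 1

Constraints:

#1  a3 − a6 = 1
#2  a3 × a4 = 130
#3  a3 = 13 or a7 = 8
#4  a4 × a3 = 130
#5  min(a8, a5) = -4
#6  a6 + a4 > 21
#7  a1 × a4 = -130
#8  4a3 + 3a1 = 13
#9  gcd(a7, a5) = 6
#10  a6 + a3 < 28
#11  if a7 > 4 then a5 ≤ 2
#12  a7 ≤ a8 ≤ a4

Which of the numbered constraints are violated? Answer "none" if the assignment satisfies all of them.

Constraints 1, 9, and 12 are violated.

#1 a3 − a6 = 13 − 13 = 0, not 1  fails
#2 a3 × a4 = 13 × 10 = 130  holds
#3 a3 = 13 = 13 (first disjunct)  holds
#4 a4 × a3 = 10 × 13 = 130  holds
#5 min(-4, 1) = -4  holds
#6 a6 + a4 = 13 + 10 = 23; 23 > 21  holds
#7 a1 × a4 = -13 × 10 = -130  holds
#8 4a3 + 3a1 = 4(13) + 3(-13) = 13  holds
#9 gcd(7, 1) = 1, not 6  fails
#10 a6 + a3 = 13 + 13 = 26; 26 < 28  holds
#11 a7 = 7 > 4, so we need a5 ≤ 2; a5 = 1 ≤ 2  holds
#12 values 7, -4, 10; a7 = 7 is not ≤ a8 = -4  fails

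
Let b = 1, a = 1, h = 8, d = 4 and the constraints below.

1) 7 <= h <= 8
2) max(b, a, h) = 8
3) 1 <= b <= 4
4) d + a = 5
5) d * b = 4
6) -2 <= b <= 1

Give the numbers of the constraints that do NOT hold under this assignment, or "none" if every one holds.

No violations.

1) h = 8 lies in [7, 8] — satisfied.
2) max(1, 1, 8) = 8 — satisfied.
3) b = 1 lies in [1, 4] — satisfied.
4) d + a = 4 + 1 = 5 — satisfied.
5) d * b = 4 * 1 = 4 — satisfied.
6) b = 1 lies in [-2, 1] — satisfied.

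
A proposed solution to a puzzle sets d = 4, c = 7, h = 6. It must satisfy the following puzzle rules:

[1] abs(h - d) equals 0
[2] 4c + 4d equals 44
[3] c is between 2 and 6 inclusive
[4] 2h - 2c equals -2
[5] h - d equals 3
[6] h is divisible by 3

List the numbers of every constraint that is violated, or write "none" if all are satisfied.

Constraints 1, 3, and 5 are violated.

[1] abs(6 - 4) = 2, not 0 — violated.
[2] 4c + 4d = 4(7) + 4(4) = 44 — OK.
[3] c = 7 is outside [2, 6] — violated.
[4] 2h - 2c = 2(6) - 2(7) = -2 — OK.
[5] h - d = 6 - 4 = 2, not 3 — violated.
[6] 6 / 3 = 2, so 3 divides 6 — OK.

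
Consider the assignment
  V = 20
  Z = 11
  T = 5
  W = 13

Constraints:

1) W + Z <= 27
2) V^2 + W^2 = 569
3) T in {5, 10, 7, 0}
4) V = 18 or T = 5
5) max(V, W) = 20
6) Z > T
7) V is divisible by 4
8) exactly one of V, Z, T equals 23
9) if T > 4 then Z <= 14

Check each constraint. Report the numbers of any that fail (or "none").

Violated: 8.

1) W + Z = 13 + 11 = 24; 24 ≤ 27 — OK.
2) V^2 + W^2 = 20^2 + 13^2 = 400 + 169 = 569 — OK.
3) T = 5 is in {5, 10, 7, 0} — OK.
4) V = 20 ≠ 18, but T = 5 = 5 (second disjunct) — OK.
5) max(20, 13) = 20 — OK.
6) Z = 11, T = 5; 11 > 5 — OK.
7) 20 / 4 = 5, so 4 divides 20 — OK.
8) V=20, Z=11, T=5; 0 of them equal 23, not exactly one — violated.
9) T = 5 > 4, so we need Z ≤ 14; Z = 11 ≤ 14 — OK.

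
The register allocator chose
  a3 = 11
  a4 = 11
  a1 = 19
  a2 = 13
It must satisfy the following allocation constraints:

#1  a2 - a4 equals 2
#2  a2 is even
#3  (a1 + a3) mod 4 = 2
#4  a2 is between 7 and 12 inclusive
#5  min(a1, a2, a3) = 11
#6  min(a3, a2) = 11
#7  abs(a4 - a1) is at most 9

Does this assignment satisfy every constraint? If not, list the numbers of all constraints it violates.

#1 a2 - a4 = 13 - 11 = 2  holds
#2 a2 = 13 is odd  fails
#3 a1 + a3 = 30; 30 mod 4 = 2  holds
#4 a2 = 13 is outside [7, 12]  fails
#5 min(19, 13, 11) = 11  holds
#6 min(11, 13) = 11  holds
#7 abs(11 - 19) = 8; 8 ≤ 9  holds

No — constraints 2, 4 are not satisfied.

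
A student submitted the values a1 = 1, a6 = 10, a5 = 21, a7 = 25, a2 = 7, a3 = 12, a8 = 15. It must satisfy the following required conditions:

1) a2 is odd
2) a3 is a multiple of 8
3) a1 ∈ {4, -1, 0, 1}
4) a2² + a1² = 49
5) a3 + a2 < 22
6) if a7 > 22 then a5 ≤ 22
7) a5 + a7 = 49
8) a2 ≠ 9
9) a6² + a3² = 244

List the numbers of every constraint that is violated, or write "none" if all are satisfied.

The assignment fails constraints 2, 4, and 7.

1) a2 = 7 is odd — holds.
2) 12 = 8×1 + 4, so 8 does not divide 12 — does not hold.
3) a1 = 1 is in {4, -1, 0, 1} — holds.
4) a2² + a1² = 7² + 1² = 49 + 1 = 50, not 49 — does not hold.
5) a3 + a2 = 12 + 7 = 19; 19 < 22 — holds.
6) a7 = 25 > 22, so we need a5 ≤ 22; a5 = 21 ≤ 22 — holds.
7) a5 + a7 = 21 + 25 = 46, not 49 — does not hold.
8) a2 = 7, and 7 ≠ 9 — holds.
9) a6² + a3² = 10² + 12² = 100 + 144 = 244 — holds.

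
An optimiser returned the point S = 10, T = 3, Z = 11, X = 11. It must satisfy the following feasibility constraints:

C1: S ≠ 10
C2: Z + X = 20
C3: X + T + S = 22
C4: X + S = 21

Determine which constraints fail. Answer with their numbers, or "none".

C1: S = 10, but 10 is required to differ — violated.
C2: Z + X = 11 + 11 = 22, not 20 — violated.
C3: X + T + S = 11 + 3 + 10 = 24, not 22 — violated.
C4: X + S = 11 + 10 = 21 — OK.

Constraints 1, 2, and 3 are violated.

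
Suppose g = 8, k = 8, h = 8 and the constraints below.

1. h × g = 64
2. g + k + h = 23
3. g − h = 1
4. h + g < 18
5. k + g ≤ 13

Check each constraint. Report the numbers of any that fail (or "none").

1. h × g = 8 × 8 = 64 — holds.
2. g + k + h = 8 + 8 + 8 = 24, not 23 — fails.
3. g − h = 8 − 8 = 0, not 1 — fails.
4. h + g = 8 + 8 = 16; 16 < 18 — holds.
5. k + g = 8 + 8 = 16; 16 > 13, bound 13 not met — fails.

The assignment fails constraints 2, 3, and 5.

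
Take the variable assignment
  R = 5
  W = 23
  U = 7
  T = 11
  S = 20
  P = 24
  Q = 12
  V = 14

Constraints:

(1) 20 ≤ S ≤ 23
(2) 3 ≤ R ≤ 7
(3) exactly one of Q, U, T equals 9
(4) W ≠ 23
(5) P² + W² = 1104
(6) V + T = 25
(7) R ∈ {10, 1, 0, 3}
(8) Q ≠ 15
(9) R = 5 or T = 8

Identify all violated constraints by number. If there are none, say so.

(1) S = 20 lies in [20, 23] — holds.
(2) R = 5 lies in [3, 7] — holds.
(3) Q=12, U=7, T=11; 0 of them equal 9, not exactly one — does not hold.
(4) W = 23, but 23 is required to differ — does not hold.
(5) P² + W² = 24² + 23² = 576 + 529 = 1105, not 1104 — does not hold.
(6) V + T = 14 + 11 = 25 — holds.
(7) R = 5 is not in {10, 1, 0, 3} — does not hold.
(8) Q = 12, and 12 ≠ 15 — holds.
(9) R = 5 = 5 (first disjunct) — holds.

Constraints 3, 4, 5, and 7 are violated.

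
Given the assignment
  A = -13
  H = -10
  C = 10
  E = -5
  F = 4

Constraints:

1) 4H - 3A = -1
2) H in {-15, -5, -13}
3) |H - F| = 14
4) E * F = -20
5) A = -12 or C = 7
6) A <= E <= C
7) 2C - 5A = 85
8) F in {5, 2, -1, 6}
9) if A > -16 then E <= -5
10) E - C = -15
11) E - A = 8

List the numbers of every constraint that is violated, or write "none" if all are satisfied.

1) 4H - 3A = 4(-10) - 3(-13) = -1 — satisfied.
2) H = -10 is not in {-15, -5, -13} — violated.
3) |-10 - 4| = 14 — satisfied.
4) E * F = -5 * 4 = -20 — satisfied.
5) A = -13 ≠ -12 and C = 10 ≠ 7; both disjuncts false — violated.
6) values -13 <= -5 <= 10 — satisfied.
7) 2C - 5A = 2(10) - 5(-13) = 85 — satisfied.
8) F = 4 is not in {5, 2, -1, 6} — violated.
9) A = -13 > -16, so we need E ≤ -5; E = -5 ≤ -5 — satisfied.
10) E - C = -5 - 10 = -15 — satisfied.
11) E - A = -5 - (-13) = 8 — satisfied.

The assignment fails constraints 2, 5, and 8.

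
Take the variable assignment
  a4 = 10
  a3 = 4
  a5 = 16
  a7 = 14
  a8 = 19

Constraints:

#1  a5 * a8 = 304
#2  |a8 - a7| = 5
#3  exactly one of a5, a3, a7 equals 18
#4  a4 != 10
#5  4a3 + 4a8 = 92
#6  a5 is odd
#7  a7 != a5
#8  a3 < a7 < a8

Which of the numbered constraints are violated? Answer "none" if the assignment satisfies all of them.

#1 a5 * a8 = 16 * 19 = 304  ✔
#2 |19 - 14| = 5  ✔
#3 a5=16, a3=4, a7=14; 0 of them equal 18, not exactly one  ✘
#4 a4 = 10, but 10 is required to differ  ✘
#5 4a3 + 4a8 = 4(4) + 4(19) = 92  ✔
#6 a5 = 16 is even  ✘
#7 a7 = 14, a5 = 16; distinct  ✔
#8 values 4 < 14 < 19  ✔

No — constraints 3, 4, 6 are not satisfied.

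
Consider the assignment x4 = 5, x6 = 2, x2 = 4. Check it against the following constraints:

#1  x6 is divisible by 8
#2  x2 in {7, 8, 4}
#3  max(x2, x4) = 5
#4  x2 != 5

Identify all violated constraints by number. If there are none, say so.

Constraint 1 is violated.

#1 2 = 8*0 + 2, so 8 does not divide 2 — violated.
#2 x2 = 4 is in {7, 8, 4} — satisfied.
#3 max(4, 5) = 5 — satisfied.
#4 x2 = 4, and 4 ≠ 5 — satisfied.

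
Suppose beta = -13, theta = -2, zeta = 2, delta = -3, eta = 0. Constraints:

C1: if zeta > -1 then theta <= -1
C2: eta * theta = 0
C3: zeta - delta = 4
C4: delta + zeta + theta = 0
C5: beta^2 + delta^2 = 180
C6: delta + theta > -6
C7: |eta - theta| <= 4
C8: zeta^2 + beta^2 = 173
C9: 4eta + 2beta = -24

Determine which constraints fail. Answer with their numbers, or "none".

C1: zeta = 2 > -1, so we need theta ≤ -1; theta = -2 ≤ -1  true
C2: eta * theta = 0 * (-2) = 0  true
C3: zeta - delta = 2 - (-3) = 5, not 4  false
C4: delta + zeta + theta = -3 + 2 + (-2) = -3, not 0  false
C5: beta^2 + delta^2 = (-13)^2 + (-3)^2 = 169 + 9 = 178, not 180  false
C6: delta + theta = -3 + (-2) = -5; -5 > -6  true
C7: |0 - (-2)| = 2; 2 ≤ 4  true
C8: zeta^2 + beta^2 = 2^2 + (-13)^2 = 4 + 169 = 173  true
C9: 4eta + 2beta = 4(0) + 2(-13) = -26, not -24  false

No — constraints 3, 4, 5, and 9 are not satisfied.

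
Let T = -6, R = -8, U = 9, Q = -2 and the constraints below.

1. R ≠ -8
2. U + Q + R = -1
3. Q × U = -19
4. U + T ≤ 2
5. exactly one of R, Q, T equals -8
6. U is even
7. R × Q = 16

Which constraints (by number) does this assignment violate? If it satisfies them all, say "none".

1. R = -8, but -8 is required to differ — does not hold.
2. U + Q + R = 9 + (-2) + (-8) = -1 — holds.
3. Q × U = -2 × 9 = -18, not -19 — does not hold.
4. U + T = 9 + (-6) = 3; 3 > 2, bound 2 not met — does not hold.
5. R=-8, Q=-2, T=-6; 1 of them equals -8 — holds.
6. U = 9 is odd — does not hold.
7. R × Q = -8 × (-2) = 16 — holds.

The assignment fails constraints 1, 3, 4, 6.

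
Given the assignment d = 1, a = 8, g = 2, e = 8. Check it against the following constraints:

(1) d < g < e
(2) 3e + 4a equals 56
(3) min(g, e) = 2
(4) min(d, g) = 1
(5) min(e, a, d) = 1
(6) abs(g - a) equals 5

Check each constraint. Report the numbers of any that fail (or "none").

No — constraint 6 is not satisfied.

(1) values 1 < 2 < 8 — satisfied.
(2) 3e + 4a = 3(8) + 4(8) = 56 — satisfied.
(3) min(2, 8) = 2 — satisfied.
(4) min(1, 2) = 1 — satisfied.
(5) min(8, 8, 1) = 1 — satisfied.
(6) abs(2 - 8) = 6, not 5 — violated.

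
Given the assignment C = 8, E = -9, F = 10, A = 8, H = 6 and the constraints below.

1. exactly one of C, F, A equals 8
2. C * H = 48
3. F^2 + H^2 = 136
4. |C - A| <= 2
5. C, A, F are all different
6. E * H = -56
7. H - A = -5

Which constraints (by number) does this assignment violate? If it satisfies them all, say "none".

The assignment fails constraints 1, 5, 6, 7.

1. C=8, F=10, A=8; 2 of them equal 8, not exactly one  no
2. C * H = 8 * 6 = 48  yes
3. F^2 + H^2 = 10^2 + 6^2 = 100 + 36 = 136  yes
4. |8 - 8| = 0; 0 ≤ 2  yes
5. C = A = 8, not all different  no
6. E * H = -9 * 6 = -54, not -56  no
7. H - A = 6 - 8 = -2, not -5  no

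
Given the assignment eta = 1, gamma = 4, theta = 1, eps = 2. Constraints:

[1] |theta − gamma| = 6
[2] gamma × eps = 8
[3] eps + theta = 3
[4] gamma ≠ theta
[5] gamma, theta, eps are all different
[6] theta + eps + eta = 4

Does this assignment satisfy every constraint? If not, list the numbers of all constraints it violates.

[1] |1 − 4| = 3, not 6  false
[2] gamma × eps = 4 × 2 = 8  true
[3] eps + theta = 2 + 1 = 3  true
[4] gamma = 4, theta = 1; distinct  true
[5] values 4, 1, 2 are pairwise distinct  true
[6] theta + eps + eta = 1 + 2 + 1 = 4  true

The assignment fails constraint 1.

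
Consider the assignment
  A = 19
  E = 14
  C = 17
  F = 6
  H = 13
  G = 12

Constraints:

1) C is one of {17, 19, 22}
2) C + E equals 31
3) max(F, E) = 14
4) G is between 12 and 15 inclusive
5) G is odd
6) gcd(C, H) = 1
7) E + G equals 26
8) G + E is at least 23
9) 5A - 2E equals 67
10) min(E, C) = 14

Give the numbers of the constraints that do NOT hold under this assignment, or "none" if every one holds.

1) C = 17 is in {17, 19, 22} — satisfied.
2) C + E = 17 + 14 = 31 — satisfied.
3) max(6, 14) = 14 — satisfied.
4) G = 12 lies in [12, 15] — satisfied.
5) G = 12 is even — violated.
6) gcd(17, 13) = 1 — satisfied.
7) E + G = 14 + 12 = 26 — satisfied.
8) G + E = 12 + 14 = 26; 26 ≥ 23 — satisfied.
9) 5A - 2E = 5(19) - 2(14) = 67 — satisfied.
10) min(14, 17) = 14 — satisfied.

The assignment fails constraint 5.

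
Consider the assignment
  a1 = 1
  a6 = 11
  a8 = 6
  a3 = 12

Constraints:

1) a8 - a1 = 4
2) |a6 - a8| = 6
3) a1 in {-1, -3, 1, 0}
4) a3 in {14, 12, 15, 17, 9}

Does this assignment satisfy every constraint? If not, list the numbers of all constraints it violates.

1) a8 - a1 = 6 - 1 = 5, not 4 — violated.
2) |11 - 6| = 5, not 6 — violated.
3) a1 = 1 is in {-1, -3, 1, 0} — OK.
4) a3 = 12 is in {14, 12, 15, 17, 9} — OK.

Constraints 1 and 2 are violated.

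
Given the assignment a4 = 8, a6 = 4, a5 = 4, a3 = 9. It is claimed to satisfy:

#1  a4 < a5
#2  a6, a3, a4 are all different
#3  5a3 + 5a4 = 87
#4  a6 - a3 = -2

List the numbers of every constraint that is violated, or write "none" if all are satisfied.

#1 a4 = 8, a5 = 4; 8 ≥ 4 (want <)  ✗
#2 values 4, 9, 8 are pairwise distinct  ✓
#3 5a3 + 5a4 = 5(9) + 5(8) = 85, not 87  ✗
#4 a6 - a3 = 4 - 9 = -5, not -2  ✗

Constraints 1, 3, and 4 are violated.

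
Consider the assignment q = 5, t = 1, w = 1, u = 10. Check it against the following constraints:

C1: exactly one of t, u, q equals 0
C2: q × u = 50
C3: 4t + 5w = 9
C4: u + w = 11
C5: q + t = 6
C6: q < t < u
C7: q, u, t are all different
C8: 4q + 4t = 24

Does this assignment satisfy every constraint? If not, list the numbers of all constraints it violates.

Violated: 1, 6.

C1: t=1, u=10, q=5; 0 of them equal 0, not exactly one  fails
C2: q × u = 5 × 10 = 50  holds
C3: 4t + 5w = 4(1) + 5(1) = 9  holds
C4: u + w = 10 + 1 = 11  holds
C5: q + t = 5 + 1 = 6  holds
C6: values 5, 1, 10; q = 5 is not < t = 1  fails
C7: values 5, 10, 1 are pairwise distinct  holds
C8: 4q + 4t = 4(5) + 4(1) = 24  holds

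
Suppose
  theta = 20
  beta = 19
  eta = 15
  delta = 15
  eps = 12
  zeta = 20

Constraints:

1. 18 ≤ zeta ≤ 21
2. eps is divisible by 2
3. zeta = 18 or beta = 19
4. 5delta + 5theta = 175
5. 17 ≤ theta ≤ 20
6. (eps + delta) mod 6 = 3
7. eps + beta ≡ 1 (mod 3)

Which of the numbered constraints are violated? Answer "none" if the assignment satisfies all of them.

1. zeta = 20 lies in [18, 21]  yes
2. 12 / 2 = 6, so 2 divides 12  yes
3. zeta = 20 ≠ 18, but beta = 19 = 19 (second disjunct)  yes
4. 5delta + 5theta = 5(15) + 5(20) = 175  yes
5. theta = 20 lies in [17, 20]  yes
6. eps + delta = 27; 27 mod 6 = 3  yes
7. eps + beta = 31; 31 mod 3 = 1  yes

None — every constraint holds.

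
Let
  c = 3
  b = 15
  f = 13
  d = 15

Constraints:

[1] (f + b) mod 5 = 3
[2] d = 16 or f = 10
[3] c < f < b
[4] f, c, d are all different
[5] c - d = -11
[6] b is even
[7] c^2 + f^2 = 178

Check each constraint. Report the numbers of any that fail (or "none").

The assignment fails constraints 2, 5, and 6.

[1] f + b = 28; 28 mod 5 = 3  yes
[2] d = 15 ≠ 16 and f = 13 ≠ 10; both disjuncts false  no
[3] values 3 < 13 < 15  yes
[4] values 13, 3, 15 are pairwise distinct  yes
[5] c - d = 3 - 15 = -12, not -11  no
[6] b = 15 is odd  no
[7] c^2 + f^2 = 3^2 + 13^2 = 9 + 169 = 178  yes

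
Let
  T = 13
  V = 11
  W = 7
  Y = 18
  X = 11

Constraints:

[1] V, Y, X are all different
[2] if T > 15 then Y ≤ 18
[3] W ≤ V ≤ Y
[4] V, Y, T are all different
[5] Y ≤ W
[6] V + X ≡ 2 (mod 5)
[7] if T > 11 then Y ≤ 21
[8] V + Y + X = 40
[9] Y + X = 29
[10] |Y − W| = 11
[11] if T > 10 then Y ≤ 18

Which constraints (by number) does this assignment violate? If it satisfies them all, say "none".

Violated: 1 and 5.

[1] V = X = 11, not all different — does not hold.
[2] T = 13, not > 15; antecedent false, conditional vacuously true — holds.
[3] values 7 ≤ 11 ≤ 18 — holds.
[4] values 11, 18, 13 are pairwise distinct — holds.
[5] Y = 18, W = 7; 18 > 7 (want ≤) — does not hold.
[6] V + X = 22; 22 mod 5 = 2 — holds.
[7] T = 13 > 11, so we need Y ≤ 21; Y = 18 ≤ 21 — holds.
[8] V + Y + X = 11 + 18 + 11 = 40 — holds.
[9] Y + X = 18 + 11 = 29 — holds.
[10] |18 − 7| = 11 — holds.
[11] T = 13 > 10, so we need Y ≤ 18; Y = 18 ≤ 18 — holds.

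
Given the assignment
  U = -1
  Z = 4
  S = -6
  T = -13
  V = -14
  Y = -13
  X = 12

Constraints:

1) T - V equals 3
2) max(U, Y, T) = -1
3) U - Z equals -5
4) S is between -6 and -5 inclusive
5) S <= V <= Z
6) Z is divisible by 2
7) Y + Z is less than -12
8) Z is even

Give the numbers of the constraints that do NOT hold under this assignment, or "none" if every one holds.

No — constraints 1, 5, and 7 are not satisfied.

1) T - V = -13 - (-14) = 1, not 3  FAIL
2) max(-1, -13, -13) = -1  OK
3) U - Z = -1 - 4 = -5  OK
4) S = -6 lies in [-6, -5]  OK
5) values -6, -14, 4; S = -6 is not <= V = -14  FAIL
6) 4 / 2 = 2, so 2 divides 4  OK
7) Y + Z = -13 + 4 = -9; -9 ≥ -12, bound -12 not met  FAIL
8) Z = 4 is even  OK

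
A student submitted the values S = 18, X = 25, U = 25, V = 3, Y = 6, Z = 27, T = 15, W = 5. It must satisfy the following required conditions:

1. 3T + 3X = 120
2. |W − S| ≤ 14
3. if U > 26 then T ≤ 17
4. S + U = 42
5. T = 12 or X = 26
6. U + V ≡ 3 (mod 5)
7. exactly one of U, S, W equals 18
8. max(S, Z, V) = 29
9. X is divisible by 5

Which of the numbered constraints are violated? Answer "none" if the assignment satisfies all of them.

Constraints 4, 5, 8 are violated.

1. 3T + 3X = 3(15) + 3(25) = 120 — satisfied.
2. |5 − 18| = 13; 13 ≤ 14 — satisfied.
3. U = 25, not > 26; antecedent false, conditional vacuously true — satisfied.
4. S + U = 18 + 25 = 43, not 42 — violated.
5. T = 15 ≠ 12 and X = 25 ≠ 26; both disjuncts false — violated.
6. U + V = 28; 28 mod 5 = 3 — satisfied.
7. U=25, S=18, W=5; 1 of them equals 18 — satisfied.
8. max(18, 27, 3) = 27, not 29 — violated.
9. 25 / 5 = 5, so 5 divides 25 — satisfied.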